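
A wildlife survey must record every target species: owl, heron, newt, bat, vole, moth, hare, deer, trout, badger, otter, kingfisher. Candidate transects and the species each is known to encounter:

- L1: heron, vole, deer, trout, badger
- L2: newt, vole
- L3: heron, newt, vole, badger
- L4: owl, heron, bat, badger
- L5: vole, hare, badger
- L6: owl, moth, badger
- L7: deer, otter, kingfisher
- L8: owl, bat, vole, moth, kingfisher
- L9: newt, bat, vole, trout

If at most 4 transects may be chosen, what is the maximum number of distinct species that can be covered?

11

Choosing L1, L2, L5, L8 covers {owl, heron, newt, bat, vole, moth, hare, deer, trout, badger, kingfisher} — 11 species.
No choice of 4 transects does better; here otter is left uncovered.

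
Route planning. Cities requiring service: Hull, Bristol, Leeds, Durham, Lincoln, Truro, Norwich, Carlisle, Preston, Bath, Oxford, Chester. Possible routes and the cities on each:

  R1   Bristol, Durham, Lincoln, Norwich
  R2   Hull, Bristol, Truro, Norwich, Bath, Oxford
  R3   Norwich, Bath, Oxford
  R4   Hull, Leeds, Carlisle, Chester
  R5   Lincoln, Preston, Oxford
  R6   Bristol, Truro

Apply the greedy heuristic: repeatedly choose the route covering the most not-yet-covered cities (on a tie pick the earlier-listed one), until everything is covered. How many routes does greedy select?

Pick 1: R2 covers 6 new cities (Hull, Bristol, Truro, Norwich, Bath, Oxford).
Pick 2: R4 covers 3 new cities (Leeds, Carlisle, Chester).
Pick 3: R1 covers 2 new cities (Durham, Lincoln).
Pick 4: R5 covers 1 new cities (Preston).
Greedy uses 4 routes.

4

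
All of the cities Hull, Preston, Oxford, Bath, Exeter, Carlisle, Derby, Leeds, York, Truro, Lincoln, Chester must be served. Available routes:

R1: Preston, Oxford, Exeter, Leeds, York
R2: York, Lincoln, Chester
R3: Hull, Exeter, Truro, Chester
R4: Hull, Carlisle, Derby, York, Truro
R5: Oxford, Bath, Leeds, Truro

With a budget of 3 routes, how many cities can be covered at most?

Choosing R1, R2, R4 covers {Hull, Preston, Oxford, Exeter, Carlisle, Derby, Leeds, York, Truro, Lincoln, Chester} — 11 cities.
No choice of 3 routes does better; here Bath is left uncovered.

11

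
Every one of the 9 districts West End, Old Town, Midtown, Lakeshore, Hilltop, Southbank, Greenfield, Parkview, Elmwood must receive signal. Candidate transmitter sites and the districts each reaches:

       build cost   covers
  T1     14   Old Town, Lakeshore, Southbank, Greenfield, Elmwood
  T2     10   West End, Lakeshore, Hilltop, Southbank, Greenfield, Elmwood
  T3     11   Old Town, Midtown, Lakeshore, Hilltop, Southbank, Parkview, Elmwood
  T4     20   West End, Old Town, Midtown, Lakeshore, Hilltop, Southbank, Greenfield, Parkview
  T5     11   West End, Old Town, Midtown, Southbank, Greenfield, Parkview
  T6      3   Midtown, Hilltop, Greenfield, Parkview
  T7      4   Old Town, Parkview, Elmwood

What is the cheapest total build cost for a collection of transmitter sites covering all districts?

T2, T6, T7 cover every district at build cost 10 + 3 + 4 = 17.
Any cover uses at least 2 transmitter sites; among all covering selections none totals below 17.

17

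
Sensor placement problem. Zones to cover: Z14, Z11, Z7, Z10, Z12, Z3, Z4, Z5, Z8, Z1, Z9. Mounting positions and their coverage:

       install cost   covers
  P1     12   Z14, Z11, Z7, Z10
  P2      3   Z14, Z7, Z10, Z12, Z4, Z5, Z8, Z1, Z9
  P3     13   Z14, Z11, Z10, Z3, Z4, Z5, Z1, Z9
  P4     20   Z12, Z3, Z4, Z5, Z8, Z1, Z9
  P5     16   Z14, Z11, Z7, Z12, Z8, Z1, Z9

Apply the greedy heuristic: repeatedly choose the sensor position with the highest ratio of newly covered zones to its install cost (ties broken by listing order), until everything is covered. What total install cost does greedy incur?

16

Pick 1: P2 adds 9 new (Z14, Z7, Z10, Z12, Z4, Z5, Z8, Z1, Z9) at install cost 3 (ratio 9/3).
Pick 2: P3 adds 2 new (Z11, Z3) at install cost 13 (ratio 2/13).
Greedy total install cost: 3 + 13 = 16.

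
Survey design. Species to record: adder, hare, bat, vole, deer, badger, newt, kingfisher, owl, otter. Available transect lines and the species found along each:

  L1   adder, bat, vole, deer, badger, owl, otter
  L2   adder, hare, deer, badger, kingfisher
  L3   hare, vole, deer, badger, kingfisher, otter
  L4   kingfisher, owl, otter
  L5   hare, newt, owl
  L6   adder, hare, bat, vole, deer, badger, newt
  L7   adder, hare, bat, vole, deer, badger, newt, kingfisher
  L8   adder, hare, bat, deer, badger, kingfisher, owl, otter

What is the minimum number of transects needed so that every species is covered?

L1, L7 together cover {adder, hare, bat, vole, deer, badger, newt, kingfisher, owl, otter} — every species.
No single transect contains all 10 species, so 2 is optimal.

2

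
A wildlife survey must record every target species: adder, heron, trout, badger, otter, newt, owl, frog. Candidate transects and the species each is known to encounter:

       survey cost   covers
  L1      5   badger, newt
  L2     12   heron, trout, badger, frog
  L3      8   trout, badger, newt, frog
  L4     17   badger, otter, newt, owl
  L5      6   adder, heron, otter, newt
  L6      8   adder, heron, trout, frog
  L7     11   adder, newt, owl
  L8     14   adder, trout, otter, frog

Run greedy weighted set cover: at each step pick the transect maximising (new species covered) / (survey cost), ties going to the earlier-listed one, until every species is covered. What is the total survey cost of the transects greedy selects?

Pick 1: L5 adds 4 new (adder, heron, otter, newt) at survey cost 6 (ratio 4/6).
Pick 2: L3 adds 3 new (trout, badger, frog) at survey cost 8 (ratio 3/8).
Pick 3: L7 adds 1 new (owl) at survey cost 11 (ratio 1/11).
Greedy total survey cost: 6 + 8 + 11 = 25.

25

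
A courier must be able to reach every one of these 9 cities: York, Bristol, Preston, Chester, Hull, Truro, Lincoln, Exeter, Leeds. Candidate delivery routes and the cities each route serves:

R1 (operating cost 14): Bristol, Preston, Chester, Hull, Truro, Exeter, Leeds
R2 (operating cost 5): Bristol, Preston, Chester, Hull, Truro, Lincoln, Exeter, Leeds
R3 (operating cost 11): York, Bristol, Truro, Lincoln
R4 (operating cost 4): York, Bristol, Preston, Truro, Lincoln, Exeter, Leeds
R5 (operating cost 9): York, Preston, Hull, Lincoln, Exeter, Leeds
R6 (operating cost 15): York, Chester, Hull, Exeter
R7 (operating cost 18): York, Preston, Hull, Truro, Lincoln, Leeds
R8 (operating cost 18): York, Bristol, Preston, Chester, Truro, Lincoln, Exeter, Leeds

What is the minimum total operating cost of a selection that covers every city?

R2, R4 cover every city at operating cost 5 + 4 = 9.
Any cover uses at least 2 routes; among all covering selections none totals below 9.

9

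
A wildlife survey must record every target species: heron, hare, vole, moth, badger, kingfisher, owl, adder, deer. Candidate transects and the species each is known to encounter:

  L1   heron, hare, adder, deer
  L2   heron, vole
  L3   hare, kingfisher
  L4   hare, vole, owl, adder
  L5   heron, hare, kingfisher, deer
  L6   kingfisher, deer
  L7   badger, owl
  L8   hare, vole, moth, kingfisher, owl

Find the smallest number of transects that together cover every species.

3

L1, L7, L8 together cover {heron, hare, vole, moth, badger, kingfisher, owl, adder, deer} — every species.
No 2 of the 8 transects cover everything (all 28 pairs fall short), so 3 is minimum.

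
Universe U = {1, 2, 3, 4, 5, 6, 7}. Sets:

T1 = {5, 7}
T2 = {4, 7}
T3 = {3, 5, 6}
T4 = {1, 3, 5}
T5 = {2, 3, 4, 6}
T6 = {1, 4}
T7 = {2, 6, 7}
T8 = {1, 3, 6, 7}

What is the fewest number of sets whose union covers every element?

3

T1, T4, T5 together cover {1, 2, 3, 4, 5, 6, 7} — every element.
No 2 of the 8 sets cover everything (all 28 pairs fall short), so 3 is minimum.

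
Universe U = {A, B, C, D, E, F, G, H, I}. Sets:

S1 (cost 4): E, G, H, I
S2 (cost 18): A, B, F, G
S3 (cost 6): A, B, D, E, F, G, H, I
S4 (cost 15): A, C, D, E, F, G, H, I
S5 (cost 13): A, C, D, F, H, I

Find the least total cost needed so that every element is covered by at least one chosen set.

19

S3, S5 cover every element at cost 6 + 13 = 19.
Any cover uses at least 2 sets; among all covering selections none totals below 19.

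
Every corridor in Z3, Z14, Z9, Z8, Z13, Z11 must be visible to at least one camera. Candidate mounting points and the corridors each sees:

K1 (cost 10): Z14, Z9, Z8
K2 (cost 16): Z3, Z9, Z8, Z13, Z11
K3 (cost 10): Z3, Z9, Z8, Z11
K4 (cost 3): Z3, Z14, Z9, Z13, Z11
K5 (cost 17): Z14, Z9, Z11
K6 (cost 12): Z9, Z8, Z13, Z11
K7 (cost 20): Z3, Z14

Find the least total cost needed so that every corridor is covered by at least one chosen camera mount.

K1, K4 cover every corridor at cost 10 + 3 = 13.
Any cover uses at least 2 camera mounts; among all covering selections none totals below 13.

13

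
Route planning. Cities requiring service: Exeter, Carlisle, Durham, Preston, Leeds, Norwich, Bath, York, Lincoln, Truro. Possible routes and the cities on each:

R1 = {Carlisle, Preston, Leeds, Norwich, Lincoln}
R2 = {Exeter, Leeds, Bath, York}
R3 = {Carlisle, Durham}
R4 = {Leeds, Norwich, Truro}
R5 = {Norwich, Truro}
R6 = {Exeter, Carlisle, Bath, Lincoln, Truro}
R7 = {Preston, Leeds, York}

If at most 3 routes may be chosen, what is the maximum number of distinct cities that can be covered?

Choosing R1, R2, R3 covers {Exeter, Carlisle, Durham, Preston, Leeds, Norwich, Bath, York, Lincoln} — 9 cities.
No choice of 3 routes does better; here Truro is left uncovered.

9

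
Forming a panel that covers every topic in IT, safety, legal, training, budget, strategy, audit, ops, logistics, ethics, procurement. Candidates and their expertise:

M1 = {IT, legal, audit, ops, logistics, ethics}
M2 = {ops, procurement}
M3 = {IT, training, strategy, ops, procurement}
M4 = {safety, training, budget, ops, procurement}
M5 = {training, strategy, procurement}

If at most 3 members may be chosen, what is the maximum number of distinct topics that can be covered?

Choosing M1, M3, M4 covers {IT, safety, legal, training, budget, strategy, audit, ops, logistics, ethics, procurement} — 11 topics.
That is all 11 topics.

11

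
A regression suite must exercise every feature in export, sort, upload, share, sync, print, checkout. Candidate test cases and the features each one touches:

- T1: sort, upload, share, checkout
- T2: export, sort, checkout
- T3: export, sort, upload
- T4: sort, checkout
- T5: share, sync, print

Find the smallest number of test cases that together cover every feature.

3

T1, T2, T5 together cover {export, sort, upload, share, sync, print, checkout} — every feature.
No 2 of the 5 test cases cover everything (all 10 pairs fall short), so 3 is minimum.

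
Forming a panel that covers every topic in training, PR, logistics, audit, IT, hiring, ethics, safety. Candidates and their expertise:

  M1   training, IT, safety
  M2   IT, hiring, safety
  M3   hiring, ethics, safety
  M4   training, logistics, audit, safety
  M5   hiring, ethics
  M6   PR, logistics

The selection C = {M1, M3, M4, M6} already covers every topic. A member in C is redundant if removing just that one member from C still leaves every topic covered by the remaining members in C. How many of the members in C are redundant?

Drop M1: IT uncovered — not redundant.
Drop M3: hiring, ethics uncovered — not redundant.
Drop M4: audit uncovered — not redundant.
Drop M6: PR uncovered — not redundant.
None of the members in C is redundant.

0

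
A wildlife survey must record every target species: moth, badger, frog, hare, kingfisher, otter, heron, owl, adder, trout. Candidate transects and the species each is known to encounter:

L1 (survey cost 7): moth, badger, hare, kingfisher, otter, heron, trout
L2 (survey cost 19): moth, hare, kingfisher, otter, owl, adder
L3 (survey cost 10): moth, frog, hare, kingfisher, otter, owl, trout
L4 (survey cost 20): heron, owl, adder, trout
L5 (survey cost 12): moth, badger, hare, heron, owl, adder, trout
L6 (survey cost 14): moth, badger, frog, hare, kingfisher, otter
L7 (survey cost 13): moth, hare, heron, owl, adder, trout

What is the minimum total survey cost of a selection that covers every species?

22

L3, L5 cover every species at survey cost 10 + 12 = 22.
Any cover uses at least 2 transects; among all covering selections none totals below 22.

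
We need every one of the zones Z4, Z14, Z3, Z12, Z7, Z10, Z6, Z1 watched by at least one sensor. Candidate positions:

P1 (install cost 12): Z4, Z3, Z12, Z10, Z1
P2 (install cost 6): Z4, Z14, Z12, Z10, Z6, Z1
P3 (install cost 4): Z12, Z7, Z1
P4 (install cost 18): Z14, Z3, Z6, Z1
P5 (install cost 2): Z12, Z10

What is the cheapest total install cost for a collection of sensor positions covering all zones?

22

P1, P2, P3 cover every zone at install cost 12 + 6 + 4 = 22.
Any cover uses at least 3 sensor positions; among all covering selections none totals below 22.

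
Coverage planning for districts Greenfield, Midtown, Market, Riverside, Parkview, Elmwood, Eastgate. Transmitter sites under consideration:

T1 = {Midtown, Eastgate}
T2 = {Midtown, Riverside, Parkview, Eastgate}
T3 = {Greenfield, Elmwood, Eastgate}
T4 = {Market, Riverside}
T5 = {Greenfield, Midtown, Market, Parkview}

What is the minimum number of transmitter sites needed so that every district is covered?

3

T2, T3, T4 together cover {Greenfield, Midtown, Market, Riverside, Parkview, Elmwood, Eastgate} — every district.
No 2 of the 5 transmitter sites cover everything (all 10 pairs fall short), so 3 is minimum.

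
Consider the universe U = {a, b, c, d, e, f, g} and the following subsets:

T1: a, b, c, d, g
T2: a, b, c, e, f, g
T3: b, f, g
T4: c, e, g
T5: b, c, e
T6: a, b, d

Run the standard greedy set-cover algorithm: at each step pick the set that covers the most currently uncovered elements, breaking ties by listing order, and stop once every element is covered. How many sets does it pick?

2

Pick 1: T2 covers 6 new elements (a, b, c, e, f, g).
Pick 2: T1 covers 1 new elements (d).
Greedy uses 2 sets.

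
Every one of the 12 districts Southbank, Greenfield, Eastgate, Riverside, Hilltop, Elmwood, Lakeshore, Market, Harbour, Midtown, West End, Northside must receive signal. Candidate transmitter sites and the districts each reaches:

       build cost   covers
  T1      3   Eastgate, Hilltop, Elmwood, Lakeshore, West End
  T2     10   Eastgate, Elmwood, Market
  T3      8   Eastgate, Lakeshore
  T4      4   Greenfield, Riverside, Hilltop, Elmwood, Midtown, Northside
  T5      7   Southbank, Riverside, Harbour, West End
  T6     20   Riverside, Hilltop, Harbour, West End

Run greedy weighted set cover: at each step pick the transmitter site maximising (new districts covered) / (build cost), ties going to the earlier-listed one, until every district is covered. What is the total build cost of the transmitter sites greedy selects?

Pick 1: T1 adds 5 new (Eastgate, Hilltop, Elmwood, Lakeshore, West End) at build cost 3 (ratio 5/3).
Pick 2: T4 adds 4 new (Greenfield, Riverside, Midtown, Northside) at build cost 4 (ratio 4/4).
Pick 3: T5 adds 2 new (Southbank, Harbour) at build cost 7 (ratio 2/7).
Pick 4: T2 adds 1 new (Market) at build cost 10 (ratio 1/10).
Greedy total build cost: 3 + 4 + 7 + 10 = 24.

24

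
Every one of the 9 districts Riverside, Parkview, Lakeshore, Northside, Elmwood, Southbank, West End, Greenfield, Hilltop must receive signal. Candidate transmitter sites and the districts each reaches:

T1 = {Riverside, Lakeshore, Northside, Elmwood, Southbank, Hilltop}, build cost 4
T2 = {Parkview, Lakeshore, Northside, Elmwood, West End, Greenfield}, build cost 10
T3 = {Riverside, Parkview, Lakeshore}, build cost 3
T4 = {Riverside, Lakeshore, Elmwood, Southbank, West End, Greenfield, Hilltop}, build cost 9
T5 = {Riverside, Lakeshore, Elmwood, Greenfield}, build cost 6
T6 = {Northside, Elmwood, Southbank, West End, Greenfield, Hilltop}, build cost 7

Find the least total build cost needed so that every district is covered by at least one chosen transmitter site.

10

T3, T6 cover every district at build cost 3 + 7 = 10.
Any cover uses at least 2 transmitter sites; among all covering selections none totals below 10.
Greedy by coverage-per-build cost would pick T1, T3, T6 for 14 — worse than the optimum 10.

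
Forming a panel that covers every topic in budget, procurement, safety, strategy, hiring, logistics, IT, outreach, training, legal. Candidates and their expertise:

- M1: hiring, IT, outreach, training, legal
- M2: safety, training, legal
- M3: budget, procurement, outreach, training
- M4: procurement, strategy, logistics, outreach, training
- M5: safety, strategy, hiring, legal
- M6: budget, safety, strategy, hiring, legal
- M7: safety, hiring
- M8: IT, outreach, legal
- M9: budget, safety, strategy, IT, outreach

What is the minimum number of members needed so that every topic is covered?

3

M1, M4, M6 together cover {budget, procurement, safety, strategy, hiring, logistics, IT, outreach, training, legal} — every topic.
No 2 of the 9 members cover everything (all 36 pairs fall short), so 3 is minimum.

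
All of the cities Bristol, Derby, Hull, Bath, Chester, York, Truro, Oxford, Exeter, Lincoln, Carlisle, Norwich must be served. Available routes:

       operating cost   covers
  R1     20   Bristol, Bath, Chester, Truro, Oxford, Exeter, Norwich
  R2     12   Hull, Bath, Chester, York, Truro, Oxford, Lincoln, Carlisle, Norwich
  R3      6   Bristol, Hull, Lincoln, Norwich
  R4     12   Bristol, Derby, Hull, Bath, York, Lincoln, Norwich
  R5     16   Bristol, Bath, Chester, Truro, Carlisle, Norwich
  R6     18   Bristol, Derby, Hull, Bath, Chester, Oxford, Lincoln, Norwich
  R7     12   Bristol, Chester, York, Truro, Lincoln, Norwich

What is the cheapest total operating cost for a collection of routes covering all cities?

44

R1, R2, R4 cover every city at operating cost 20 + 12 + 12 = 44.
Any cover uses at least 3 routes; among all covering selections none totals below 44.
Greedy by coverage-per-operating cost would pick R2, R3, R4, R1 for 50 — worse than the optimum 44.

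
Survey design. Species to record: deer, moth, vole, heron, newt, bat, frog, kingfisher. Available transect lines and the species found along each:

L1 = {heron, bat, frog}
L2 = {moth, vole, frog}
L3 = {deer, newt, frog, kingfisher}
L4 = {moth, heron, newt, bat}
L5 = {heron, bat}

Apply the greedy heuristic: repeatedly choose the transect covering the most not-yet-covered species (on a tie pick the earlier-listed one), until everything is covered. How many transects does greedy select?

3

Pick 1: L3 covers 4 new species (deer, newt, frog, kingfisher).
Pick 2: L4 covers 3 new species (moth, heron, bat).
Pick 3: L2 covers 1 new species (vole).
Greedy uses 3 transects.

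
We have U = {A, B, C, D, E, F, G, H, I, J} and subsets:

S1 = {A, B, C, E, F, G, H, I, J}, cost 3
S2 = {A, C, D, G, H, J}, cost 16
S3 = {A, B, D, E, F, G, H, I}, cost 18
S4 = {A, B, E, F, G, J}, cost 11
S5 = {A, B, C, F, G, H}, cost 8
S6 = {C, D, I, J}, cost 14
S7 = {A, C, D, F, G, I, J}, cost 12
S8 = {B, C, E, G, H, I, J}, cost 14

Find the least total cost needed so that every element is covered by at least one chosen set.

S1, S7 cover every element at cost 3 + 12 = 15.
Any cover uses at least 2 sets; among all covering selections none totals below 15.

15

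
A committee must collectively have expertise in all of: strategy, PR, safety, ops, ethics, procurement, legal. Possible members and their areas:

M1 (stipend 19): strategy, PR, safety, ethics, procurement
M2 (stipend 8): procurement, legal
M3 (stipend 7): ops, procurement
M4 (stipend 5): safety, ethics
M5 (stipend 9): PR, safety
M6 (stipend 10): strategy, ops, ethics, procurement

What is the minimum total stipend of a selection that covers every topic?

27

M2, M5, M6 cover every topic at stipend 8 + 9 + 10 = 27.
Any cover uses at least 3 members; among all covering selections none totals below 27.
Greedy by coverage-per-stipend would pick M4, M6, M2, M5 for 32 — worse than the optimum 27.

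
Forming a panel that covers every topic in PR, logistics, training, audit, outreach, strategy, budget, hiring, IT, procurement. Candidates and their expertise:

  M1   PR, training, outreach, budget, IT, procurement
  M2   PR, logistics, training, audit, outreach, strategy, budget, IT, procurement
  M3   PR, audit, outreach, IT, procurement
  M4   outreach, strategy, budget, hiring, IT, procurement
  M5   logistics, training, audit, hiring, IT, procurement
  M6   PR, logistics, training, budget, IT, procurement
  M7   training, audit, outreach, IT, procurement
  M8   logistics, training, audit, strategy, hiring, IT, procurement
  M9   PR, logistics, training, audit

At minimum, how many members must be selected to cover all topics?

2

M1, M8 together cover {PR, logistics, training, audit, outreach, strategy, budget, hiring, IT, procurement} — every topic.
No single member contains all 10 topics, so 2 is optimal.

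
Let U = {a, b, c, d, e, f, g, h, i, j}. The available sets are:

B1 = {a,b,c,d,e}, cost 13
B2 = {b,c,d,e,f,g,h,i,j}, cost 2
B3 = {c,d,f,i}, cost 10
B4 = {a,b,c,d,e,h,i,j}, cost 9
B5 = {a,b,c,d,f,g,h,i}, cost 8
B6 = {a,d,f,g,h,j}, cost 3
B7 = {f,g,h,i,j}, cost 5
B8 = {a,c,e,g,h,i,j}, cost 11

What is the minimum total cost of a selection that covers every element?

5

B2, B6 cover every element at cost 2 + 3 = 5.
Any cover uses at least 2 sets; among all covering selections none totals below 5.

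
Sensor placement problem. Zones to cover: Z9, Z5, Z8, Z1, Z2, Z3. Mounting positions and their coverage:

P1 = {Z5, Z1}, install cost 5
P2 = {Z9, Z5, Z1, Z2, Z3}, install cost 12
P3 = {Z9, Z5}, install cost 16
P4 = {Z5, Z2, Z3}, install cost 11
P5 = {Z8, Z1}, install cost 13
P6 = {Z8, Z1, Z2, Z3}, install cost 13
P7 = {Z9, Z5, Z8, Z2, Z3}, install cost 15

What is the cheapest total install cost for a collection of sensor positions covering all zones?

20

P1, P7 cover every zone at install cost 5 + 15 = 20.
Any cover uses at least 2 sensor positions; among all covering selections none totals below 20.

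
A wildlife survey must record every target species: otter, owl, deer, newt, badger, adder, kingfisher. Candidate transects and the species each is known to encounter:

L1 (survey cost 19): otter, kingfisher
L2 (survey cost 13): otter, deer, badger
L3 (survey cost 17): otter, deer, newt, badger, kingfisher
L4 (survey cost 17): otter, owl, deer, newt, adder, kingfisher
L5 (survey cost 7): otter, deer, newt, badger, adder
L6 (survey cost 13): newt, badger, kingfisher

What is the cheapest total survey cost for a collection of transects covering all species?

L4, L5 cover every species at survey cost 17 + 7 = 24.
Any cover uses at least 2 transects; among all covering selections none totals below 24.

24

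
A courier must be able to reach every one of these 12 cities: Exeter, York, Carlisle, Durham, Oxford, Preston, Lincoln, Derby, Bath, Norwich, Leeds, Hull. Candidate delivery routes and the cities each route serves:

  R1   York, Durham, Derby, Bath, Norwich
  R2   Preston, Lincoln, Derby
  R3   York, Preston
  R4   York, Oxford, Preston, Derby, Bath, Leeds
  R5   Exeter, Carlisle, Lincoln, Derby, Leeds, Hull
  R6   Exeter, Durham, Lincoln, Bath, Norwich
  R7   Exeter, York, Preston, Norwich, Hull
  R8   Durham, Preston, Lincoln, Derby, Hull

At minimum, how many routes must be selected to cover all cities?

R1, R4, R5 together cover {Exeter, York, Carlisle, Durham, Oxford, Preston, Lincoln, Derby, Bath, Norwich, Leeds, Hull} — every city.
No 2 of the 8 routes cover everything (all 28 pairs fall short), so 3 is minimum.

3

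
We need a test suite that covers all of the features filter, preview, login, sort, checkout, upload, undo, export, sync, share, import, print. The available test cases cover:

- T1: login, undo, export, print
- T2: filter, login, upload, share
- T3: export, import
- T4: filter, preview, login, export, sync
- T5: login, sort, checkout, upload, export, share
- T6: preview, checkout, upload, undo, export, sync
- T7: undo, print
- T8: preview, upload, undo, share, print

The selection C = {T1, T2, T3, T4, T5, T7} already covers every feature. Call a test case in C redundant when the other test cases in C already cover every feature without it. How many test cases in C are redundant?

3

Drop T1: the rest still cover every feature — redundant.
Drop T2: the rest still cover every feature — redundant.
Drop T3: import uncovered — not redundant.
Drop T4: preview, sync uncovered — not redundant.
Drop T5: sort, checkout uncovered — not redundant.
Drop T7: the rest still cover every feature — redundant.
3 redundant: T1, T2, T7.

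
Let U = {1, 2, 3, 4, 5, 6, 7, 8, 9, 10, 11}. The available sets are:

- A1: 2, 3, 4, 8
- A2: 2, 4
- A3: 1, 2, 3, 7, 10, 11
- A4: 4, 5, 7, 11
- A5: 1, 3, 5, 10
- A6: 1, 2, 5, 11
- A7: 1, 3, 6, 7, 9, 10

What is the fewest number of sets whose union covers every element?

3

A1, A4, A7 together cover {1, 2, 3, 4, 5, 6, 7, 8, 9, 10, 11} — every element.
No 2 of the 7 sets cover everything (all 21 pairs fall short), so 3 is minimum.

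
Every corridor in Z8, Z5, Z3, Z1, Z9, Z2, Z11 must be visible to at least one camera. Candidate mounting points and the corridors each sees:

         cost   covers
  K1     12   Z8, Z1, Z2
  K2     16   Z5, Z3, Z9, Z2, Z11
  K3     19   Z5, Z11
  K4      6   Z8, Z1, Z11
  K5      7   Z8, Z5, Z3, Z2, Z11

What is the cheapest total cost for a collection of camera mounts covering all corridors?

22

K2, K4 cover every corridor at cost 16 + 6 = 22.
Any cover uses at least 2 camera mounts; among all covering selections none totals below 22.
Greedy by coverage-per-cost would pick K5, K4, K2 for 29 — worse than the optimum 22.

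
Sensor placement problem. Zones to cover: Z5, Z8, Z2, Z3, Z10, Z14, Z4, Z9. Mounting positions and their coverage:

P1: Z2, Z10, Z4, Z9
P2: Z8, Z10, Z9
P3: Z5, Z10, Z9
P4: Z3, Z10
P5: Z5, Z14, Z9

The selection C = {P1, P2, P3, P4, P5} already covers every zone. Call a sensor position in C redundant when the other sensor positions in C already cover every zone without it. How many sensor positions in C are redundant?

Drop P1: Z2, Z4 uncovered — not redundant.
Drop P2: Z8 uncovered — not redundant.
Drop P3: the rest still cover every zone — redundant.
Drop P4: Z3 uncovered — not redundant.
Drop P5: Z14 uncovered — not redundant.
1 redundant: P3.

1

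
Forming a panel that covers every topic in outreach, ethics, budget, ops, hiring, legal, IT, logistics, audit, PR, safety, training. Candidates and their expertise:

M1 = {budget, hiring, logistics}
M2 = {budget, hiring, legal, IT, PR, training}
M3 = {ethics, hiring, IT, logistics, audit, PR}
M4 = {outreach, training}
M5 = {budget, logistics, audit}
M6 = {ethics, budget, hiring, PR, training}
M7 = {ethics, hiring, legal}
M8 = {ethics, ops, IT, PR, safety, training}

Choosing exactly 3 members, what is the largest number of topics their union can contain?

11

Choosing M2, M3, M8 covers {ethics, budget, ops, hiring, legal, IT, logistics, audit, PR, safety, training} — 11 topics.
No choice of 3 members does better; here outreach is left uncovered.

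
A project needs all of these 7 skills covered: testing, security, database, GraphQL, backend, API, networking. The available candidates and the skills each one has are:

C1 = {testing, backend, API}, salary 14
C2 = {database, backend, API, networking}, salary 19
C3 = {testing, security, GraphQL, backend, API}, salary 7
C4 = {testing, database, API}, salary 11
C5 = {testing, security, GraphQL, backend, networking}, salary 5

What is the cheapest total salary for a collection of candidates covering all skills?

16

C4, C5 cover every skill at salary 11 + 5 = 16.
Any cover uses at least 2 candidates; among all covering selections none totals below 16.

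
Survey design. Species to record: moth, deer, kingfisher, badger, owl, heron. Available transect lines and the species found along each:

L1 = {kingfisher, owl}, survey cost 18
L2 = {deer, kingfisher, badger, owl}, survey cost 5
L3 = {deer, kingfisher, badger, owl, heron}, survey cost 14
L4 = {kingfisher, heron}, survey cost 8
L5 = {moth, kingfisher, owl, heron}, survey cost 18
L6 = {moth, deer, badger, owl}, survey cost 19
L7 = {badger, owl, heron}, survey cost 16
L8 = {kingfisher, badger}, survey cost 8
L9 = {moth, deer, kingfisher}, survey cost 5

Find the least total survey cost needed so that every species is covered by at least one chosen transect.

L2, L4, L9 cover every species at survey cost 5 + 8 + 5 = 18.
Any cover uses at least 2 transects; among all covering selections none totals below 18.

18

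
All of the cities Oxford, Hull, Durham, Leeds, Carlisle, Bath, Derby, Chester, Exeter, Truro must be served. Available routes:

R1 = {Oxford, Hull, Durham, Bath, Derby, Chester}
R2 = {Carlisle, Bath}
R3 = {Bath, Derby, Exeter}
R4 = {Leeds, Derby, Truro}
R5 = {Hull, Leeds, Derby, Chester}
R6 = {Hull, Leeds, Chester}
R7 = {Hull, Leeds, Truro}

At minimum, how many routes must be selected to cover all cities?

4

R1, R2, R3, R4 together cover {Oxford, Hull, Durham, Leeds, Carlisle, Bath, Derby, Chester, Exeter, Truro} — every city.
No 3 of the 7 routes cover everything (all 35 triples fall short), so 4 is minimum.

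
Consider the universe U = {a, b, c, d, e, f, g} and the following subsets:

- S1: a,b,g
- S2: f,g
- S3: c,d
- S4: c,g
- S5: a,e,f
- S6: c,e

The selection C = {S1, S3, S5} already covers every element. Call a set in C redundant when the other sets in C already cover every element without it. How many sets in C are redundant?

0

Drop S1: b, g uncovered — not redundant.
Drop S3: c, d uncovered — not redundant.
Drop S5: e, f uncovered — not redundant.
None of the sets in C is redundant.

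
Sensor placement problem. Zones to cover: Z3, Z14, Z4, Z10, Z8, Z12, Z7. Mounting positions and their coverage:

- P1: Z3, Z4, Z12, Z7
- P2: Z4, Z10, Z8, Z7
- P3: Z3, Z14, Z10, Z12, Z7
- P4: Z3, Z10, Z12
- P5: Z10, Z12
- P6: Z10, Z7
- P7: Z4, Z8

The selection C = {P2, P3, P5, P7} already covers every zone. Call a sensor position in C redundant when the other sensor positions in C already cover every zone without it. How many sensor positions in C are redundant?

Drop P2: the rest still cover every zone — redundant.
Drop P3: Z3, Z14 uncovered — not redundant.
Drop P5: the rest still cover every zone — redundant.
Drop P7: the rest still cover every zone — redundant.
3 redundant: P2, P5, P7.

3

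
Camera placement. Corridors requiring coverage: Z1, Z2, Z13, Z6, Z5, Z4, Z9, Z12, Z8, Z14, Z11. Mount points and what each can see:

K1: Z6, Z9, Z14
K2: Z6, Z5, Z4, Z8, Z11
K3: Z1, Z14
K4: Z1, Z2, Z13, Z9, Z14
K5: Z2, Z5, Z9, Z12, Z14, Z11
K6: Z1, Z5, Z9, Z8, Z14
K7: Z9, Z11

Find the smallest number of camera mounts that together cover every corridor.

3

K2, K4, K5 together cover {Z1, Z2, Z13, Z6, Z5, Z4, Z9, Z12, Z8, Z14, Z11} — every corridor.
No 2 of the 7 camera mounts cover everything (all 21 pairs fall short), so 3 is minimum.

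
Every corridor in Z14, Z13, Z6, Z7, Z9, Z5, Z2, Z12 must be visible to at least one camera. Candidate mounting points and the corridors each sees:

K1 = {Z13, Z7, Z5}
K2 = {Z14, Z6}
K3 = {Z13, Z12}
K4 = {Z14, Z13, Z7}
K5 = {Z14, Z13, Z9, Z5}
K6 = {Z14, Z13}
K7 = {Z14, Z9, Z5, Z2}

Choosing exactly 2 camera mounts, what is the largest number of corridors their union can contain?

6

Choosing K1, K7 covers {Z14, Z13, Z7, Z9, Z5, Z2} — 6 corridors.
No choice of 2 camera mounts does better; here Z6, Z12 are left uncovered.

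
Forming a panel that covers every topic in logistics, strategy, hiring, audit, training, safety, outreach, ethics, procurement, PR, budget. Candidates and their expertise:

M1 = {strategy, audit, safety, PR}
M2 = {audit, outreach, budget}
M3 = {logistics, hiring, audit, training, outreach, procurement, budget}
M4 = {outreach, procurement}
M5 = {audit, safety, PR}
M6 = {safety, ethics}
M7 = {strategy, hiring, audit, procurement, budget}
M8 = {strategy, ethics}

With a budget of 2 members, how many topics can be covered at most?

Choosing M1, M3 covers {logistics, strategy, hiring, audit, training, safety, outreach, procurement, PR, budget} — 10 topics.
No choice of 2 members does better; here ethics is left uncovered.

10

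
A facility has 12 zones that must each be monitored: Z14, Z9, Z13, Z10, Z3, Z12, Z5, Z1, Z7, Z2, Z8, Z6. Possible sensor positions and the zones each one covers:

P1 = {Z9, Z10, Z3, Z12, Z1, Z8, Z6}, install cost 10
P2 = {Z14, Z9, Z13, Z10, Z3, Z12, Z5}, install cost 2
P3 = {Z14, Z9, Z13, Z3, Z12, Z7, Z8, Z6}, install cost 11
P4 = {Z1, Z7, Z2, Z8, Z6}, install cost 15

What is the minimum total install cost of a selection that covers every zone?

P2, P4 cover every zone at install cost 2 + 15 = 17.
Any cover uses at least 2 sensor positions; among all covering selections none totals below 17.

17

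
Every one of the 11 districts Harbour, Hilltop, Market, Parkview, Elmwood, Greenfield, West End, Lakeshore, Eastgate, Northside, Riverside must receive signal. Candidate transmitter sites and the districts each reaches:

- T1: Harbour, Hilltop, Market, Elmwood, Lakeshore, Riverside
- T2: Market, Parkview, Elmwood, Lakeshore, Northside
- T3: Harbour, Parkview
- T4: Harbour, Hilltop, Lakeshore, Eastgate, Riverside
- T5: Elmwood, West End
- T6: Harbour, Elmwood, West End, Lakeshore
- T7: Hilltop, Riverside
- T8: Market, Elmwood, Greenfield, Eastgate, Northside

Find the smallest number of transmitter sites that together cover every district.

4

T1, T2, T5, T8 together cover {Harbour, Hilltop, Market, Parkview, Elmwood, Greenfield, West End, Lakeshore, Eastgate, Northside, Riverside} — every district.
No 3 of the 8 transmitter sites cover everything (all 56 triples fall short), so 4 is minimum.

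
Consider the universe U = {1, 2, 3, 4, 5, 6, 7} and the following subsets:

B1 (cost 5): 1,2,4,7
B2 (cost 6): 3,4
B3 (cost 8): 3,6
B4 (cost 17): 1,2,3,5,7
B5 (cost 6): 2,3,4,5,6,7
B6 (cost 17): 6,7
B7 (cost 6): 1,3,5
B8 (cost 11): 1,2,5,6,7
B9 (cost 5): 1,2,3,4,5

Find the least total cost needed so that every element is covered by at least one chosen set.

B1, B5 cover every element at cost 5 + 6 = 11.
Any cover uses at least 2 sets; among all covering selections none totals below 11.

11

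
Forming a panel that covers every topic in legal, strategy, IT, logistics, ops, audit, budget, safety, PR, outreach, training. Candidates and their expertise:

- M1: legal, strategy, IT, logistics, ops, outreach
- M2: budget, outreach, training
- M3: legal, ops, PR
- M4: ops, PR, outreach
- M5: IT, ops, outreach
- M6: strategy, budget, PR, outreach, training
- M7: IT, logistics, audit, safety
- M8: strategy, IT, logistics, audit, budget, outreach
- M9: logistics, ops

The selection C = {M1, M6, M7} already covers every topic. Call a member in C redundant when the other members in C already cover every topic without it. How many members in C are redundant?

Drop M1: legal, ops uncovered — not redundant.
Drop M6: budget, PR, training uncovered — not redundant.
Drop M7: audit, safety uncovered — not redundant.
None of the members in C is redundant.

0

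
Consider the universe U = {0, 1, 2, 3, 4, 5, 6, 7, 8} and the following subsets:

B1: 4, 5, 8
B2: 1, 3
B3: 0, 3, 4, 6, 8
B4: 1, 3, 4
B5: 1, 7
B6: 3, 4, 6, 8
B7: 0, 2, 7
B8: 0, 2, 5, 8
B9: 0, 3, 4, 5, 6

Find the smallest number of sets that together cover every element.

3

B3, B5, B8 together cover {0, 1, 2, 3, 4, 5, 6, 7, 8} — every element.
No 2 of the 9 sets cover everything (all 36 pairs fall short), so 3 is minimum.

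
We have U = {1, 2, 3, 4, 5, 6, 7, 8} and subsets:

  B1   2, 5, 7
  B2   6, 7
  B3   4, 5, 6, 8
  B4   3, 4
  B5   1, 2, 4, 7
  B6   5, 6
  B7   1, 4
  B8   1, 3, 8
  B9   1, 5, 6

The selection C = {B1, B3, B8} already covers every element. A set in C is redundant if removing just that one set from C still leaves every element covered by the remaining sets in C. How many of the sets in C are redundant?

Drop B1: 2, 7 uncovered — not redundant.
Drop B3: 4, 6 uncovered — not redundant.
Drop B8: 1, 3 uncovered — not redundant.
None of the sets in C is redundant.

0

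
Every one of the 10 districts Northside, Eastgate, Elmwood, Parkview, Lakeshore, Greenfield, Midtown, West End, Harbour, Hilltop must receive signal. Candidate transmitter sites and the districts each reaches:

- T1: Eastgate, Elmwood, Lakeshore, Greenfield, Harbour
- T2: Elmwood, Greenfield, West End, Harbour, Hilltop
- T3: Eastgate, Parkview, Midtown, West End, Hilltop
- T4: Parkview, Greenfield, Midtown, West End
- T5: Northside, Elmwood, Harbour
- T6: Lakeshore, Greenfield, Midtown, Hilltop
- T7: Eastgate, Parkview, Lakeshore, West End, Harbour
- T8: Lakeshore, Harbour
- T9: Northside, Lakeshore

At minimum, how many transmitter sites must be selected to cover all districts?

3

T1, T3, T5 together cover {Northside, Eastgate, Elmwood, Parkview, Lakeshore, Greenfield, Midtown, West End, Harbour, Hilltop} — every district.
No 2 of the 9 transmitter sites cover everything (all 36 pairs fall short), so 3 is minimum.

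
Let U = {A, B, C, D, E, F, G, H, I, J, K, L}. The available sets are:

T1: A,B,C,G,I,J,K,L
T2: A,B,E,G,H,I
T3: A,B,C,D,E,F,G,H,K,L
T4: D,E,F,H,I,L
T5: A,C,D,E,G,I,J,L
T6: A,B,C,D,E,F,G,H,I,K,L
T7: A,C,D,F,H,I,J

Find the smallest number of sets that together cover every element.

T1, T3 together cover {A, B, C, D, E, F, G, H, I, J, K, L} — every element.
No single set contains all 12 elements, so 2 is optimal.

2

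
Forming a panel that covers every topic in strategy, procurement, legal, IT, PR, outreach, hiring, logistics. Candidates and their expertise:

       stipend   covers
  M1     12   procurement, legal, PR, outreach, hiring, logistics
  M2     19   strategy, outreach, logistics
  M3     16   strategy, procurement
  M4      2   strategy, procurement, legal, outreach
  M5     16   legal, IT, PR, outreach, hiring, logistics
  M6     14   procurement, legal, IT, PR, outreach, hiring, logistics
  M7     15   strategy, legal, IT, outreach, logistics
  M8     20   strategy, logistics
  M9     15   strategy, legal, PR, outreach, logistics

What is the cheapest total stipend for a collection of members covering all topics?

M4, M6 cover every topic at stipend 2 + 14 = 16.
Any cover uses at least 2 members; among all covering selections none totals below 16.

16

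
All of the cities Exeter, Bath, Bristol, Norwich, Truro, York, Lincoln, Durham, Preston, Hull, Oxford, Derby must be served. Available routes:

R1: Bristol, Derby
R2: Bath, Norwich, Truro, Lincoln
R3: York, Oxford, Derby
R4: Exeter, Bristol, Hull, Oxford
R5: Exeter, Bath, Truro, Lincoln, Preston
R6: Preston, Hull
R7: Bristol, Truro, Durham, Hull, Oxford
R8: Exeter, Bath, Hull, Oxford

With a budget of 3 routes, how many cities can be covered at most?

11

Choosing R3, R5, R7 covers {Exeter, Bath, Bristol, Truro, York, Lincoln, Durham, Preston, Hull, Oxford, Derby} — 11 cities.
No choice of 3 routes does better; here Norwich is left uncovered.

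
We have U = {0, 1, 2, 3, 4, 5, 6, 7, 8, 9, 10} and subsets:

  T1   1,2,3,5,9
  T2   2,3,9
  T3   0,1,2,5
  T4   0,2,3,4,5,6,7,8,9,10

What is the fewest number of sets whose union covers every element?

2

T1, T4 together cover {0, 1, 2, 3, 4, 5, 6, 7, 8, 9, 10} — every element.
No single set contains all 11 elements, so 2 is optimal.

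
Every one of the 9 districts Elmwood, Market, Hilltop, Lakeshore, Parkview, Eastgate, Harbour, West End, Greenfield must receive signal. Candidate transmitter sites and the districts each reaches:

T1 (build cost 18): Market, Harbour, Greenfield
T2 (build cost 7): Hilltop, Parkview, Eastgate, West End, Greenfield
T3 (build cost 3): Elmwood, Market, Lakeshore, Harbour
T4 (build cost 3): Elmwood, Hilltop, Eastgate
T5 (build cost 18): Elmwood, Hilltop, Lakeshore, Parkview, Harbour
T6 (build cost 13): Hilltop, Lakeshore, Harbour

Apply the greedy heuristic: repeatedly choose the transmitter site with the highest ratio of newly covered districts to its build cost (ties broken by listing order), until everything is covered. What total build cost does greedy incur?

Pick 1: T3 adds 4 new (Elmwood, Market, Lakeshore, Harbour) at build cost 3 (ratio 4/3).
Pick 2: T2 adds 5 new (Hilltop, Parkview, Eastgate, West End, Greenfield) at build cost 7 (ratio 5/7).
Greedy total build cost: 3 + 7 = 10.

10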